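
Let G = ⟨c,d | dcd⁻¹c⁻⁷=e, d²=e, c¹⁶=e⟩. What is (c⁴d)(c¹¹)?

Compute (c⁴d) · (c¹¹) by multiplying left to right and reducing via the relations at each step:
  (c⁴d) · c¹¹ = cd

Answer: cd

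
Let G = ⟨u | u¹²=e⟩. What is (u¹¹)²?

Compute successive powers of (u¹¹), reducing at each step:
  (u¹¹)²: (u¹¹) · u¹¹ = u¹⁰

Answer: u¹⁰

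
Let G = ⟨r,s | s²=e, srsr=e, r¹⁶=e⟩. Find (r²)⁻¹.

The order of (r²) is 8 (smallest k with (r²)ᵏ = e), so (r²)⁻¹ = (r²)⁷ = r¹⁴.
Check: (r²) · (r¹⁴) → (r²) · r¹⁴ = e, giving e as required.

Answer: r¹⁴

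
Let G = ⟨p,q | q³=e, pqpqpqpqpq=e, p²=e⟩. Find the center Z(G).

An element z ∈ Z(G) iff z commutes with every generator.
For example e is central: e·p = p = p·e; e·q = q = q·e.
Whereas p ∉ Z(G) since p·q = pq ≠ qp = q·p.
Checking each of the 60 elements this way gives Z(G) = {e}, of order 1.

Answer: {e}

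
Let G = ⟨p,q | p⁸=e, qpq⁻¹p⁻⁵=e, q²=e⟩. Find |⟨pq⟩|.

|⟨pq⟩| equals the order of pq. Compute successive powers until reaching e:
  (pq)¹ = pq, (pq)² = p⁶, (pq)³ = p⁷q, (pq)⁴ = p⁴, (pq)⁵ = p⁵q, (pq)⁶ = p², (pq)⁷ = p³q, (pq)⁸ = e.
The smallest positive k with (pq)ᵏ = e is 8, so |⟨pq⟩| = 8.

Answer: 8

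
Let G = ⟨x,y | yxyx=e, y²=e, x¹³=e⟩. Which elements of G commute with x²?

⟨x²⟩ ⊆ C_G(x²) since powers of x² commute with x²; so |C_G(x²)| ≥ |⟨x²⟩| = 13.
By orbit–stabilizer, |C_G(x²)| = |G| / |conj. class of x²| = 26 / 2 = 13.
The 13 elements commuting with x² are {e, x, x², x³, x⁴, x⁵, x⁶, x⁷, x⁸, x⁹, x¹⁰, x¹¹, x¹²}.

Answer: {e, x, x², x³, x⁴, x⁵, x⁶, x⁷, x⁸, x⁹, x¹⁰, x¹¹, x¹²}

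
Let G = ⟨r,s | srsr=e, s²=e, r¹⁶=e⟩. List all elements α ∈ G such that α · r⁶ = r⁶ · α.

⟨r⁶⟩ ⊆ C_G(r⁶) since powers of r⁶ commute with r⁶; so |C_G(r⁶)| ≥ |⟨r⁶⟩| = 8.
By orbit–stabilizer, |C_G(r⁶)| = |G| / |conj. class of r⁶| = 32 / 2 = 16.
The 16 elements commuting with r⁶ are {e, r, r², r³, r⁴, r⁵, r⁶, r⁷, r⁸, r⁹, r¹⁰, r¹¹, r¹², r¹³, r¹⁴, r¹⁵}.

Answer: {e, r, r², r³, r⁴, r⁵, r⁶, r⁷, r⁸, r⁹, r¹⁰, r¹¹, r¹², r¹³, r¹⁴, r¹⁵}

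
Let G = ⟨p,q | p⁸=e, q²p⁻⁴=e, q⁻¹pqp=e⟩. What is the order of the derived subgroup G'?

G' = [G, G] is generated by all commutators. The generator-pair commutators are: [p, q] = p².
The subgroup they normally generate is {e, p², p⁴, p⁶}, of order 4.
Check: |G/G'| = 16/4 = 4 is the order of the abelianisation.

Answer: 4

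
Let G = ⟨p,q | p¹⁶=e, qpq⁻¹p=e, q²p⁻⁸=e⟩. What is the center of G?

An element z ∈ Z(G) iff z commutes with every generator.
For example p⁸ is central: (p⁸)·p = p⁹ = p·(p⁸); (p⁸)·q = q⁻¹ = q·(p⁸).
Whereas p ∉ Z(G) since p·q = pq ≠ p⁷q⁻¹ = q·p.
Checking each of the 32 elements this way gives Z(G) = {e, p⁸}, of order 2.

Answer: {e, p⁸}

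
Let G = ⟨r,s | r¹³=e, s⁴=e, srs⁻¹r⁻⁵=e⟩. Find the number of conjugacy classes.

The conjugacy classes (representative and size) are:
  [e] (size 1), [r] (size 4), [r²] (size 4), [r⁹] (size 4), [r¹²s] (size 13), [r⁴s²] (size 13), [r¹²s³] (size 13).
Class equation: 1 + 4 + 4 + 4 + 13 + 13 + 13 = 52 = |G|. So G has 7 conjugacy classes.

Answer: 7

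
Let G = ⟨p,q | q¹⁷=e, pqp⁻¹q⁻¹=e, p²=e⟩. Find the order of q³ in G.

Compute successive powers until reaching e:
  (q³)¹ = q³, (q³)² = q⁶, (q³)³ = q⁹, (q³)⁴ = q¹², (q³)⁵ = q¹⁵, (q³)⁶ = q, (q³)⁷ = q⁴, (q³)⁸ = q⁷, (q³)⁹ = q¹⁰, (q³)¹⁰ = q¹³, (q³)¹¹ = q¹⁶, (q³)¹² = q², (q³)¹³ = q⁵, (q³)¹⁴ = q⁸, (q³)¹⁵ = q¹¹, (q³)¹⁶ = q¹⁴, (q³)¹⁷ = e.
The smallest positive k with (q³)ᵏ = e is 17.

Answer: 17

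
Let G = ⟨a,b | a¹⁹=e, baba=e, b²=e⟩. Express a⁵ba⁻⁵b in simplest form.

Multiply left to right, reducing at each step:
  (a⁵) · b = a⁵b
  (a⁵b) · a⁻⁵ = a¹⁰b
  (a¹⁰b) · b = a¹⁰

Answer: a¹⁰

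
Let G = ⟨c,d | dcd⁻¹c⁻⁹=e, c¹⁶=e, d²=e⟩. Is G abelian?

c·d = cd but d·c = c⁹d, so c·d ≠ d·c and G is not abelian.

Answer: No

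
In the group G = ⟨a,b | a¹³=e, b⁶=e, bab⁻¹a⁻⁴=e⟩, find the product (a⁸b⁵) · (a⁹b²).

Compute (a⁸b⁵) · (a⁹b²) by multiplying left to right and reducing via the relations at each step:
  (a⁸b⁵) · a⁹ = a⁷b⁵
  (a⁷b⁵) · b² = a⁷b

Answer: a⁷b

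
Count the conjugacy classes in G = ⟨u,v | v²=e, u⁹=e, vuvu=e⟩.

The conjugacy classes (representative and size) are:
  [e] (size 1), [u⁸] (size 2), [u⁷] (size 2), [u⁶] (size 2), [u⁵] (size 2), [u⁴v] (size 9).
Class equation: 1 + 2 + 2 + 2 + 2 + 9 = 18 = |G|. So G has 6 conjugacy classes.

Answer: 6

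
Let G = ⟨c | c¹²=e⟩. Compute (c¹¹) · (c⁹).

Compute (c¹¹) · (c⁹) by multiplying left to right and reducing via the relations at each step:
  (c¹¹) · c⁹ = c⁸

Answer: c⁸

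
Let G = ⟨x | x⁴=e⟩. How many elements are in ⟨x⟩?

|⟨x⟩| equals the order of x. Compute successive powers until reaching e:
  x¹ = x, x² = x², x³ = x³, x⁴ = e.
The smallest positive k with xᵏ = e is 4, so |⟨x⟩| = 4.

Answer: 4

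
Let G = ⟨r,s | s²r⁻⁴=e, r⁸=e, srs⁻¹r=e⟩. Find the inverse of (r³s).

The order of (r³s) is 4 (smallest k with (r³s)ᵏ = e), so (r³s)⁻¹ = (r³s)³ = r³s⁻¹.
Check: (r³s) · (r³s⁻¹) → (r³s) · r³ = s;   s · s⁻¹ = e, giving e as required.

Answer: r³s⁻¹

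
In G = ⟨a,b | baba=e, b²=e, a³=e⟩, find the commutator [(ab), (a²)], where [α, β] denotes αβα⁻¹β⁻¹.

[(ab), (a²)] = (ab)·(a²)·(ab)⁻¹·(a²)⁻¹.
  (ab) · (a²) = a²b
  (a²b) · (ab) = a
  a · a = a²

Answer: a²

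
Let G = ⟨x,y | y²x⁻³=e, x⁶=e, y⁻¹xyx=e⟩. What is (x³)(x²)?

Compute (x³) · (x²) by multiplying left to right and reducing via the relations at each step:
  (x³) · x² = x⁵

Answer: x⁵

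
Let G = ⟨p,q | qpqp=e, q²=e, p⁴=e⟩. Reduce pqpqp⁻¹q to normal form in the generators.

Multiply left to right, reducing at each step:
  p · q = pq
  (pq) · p = q
  q · q = e
  e · p⁻¹ = p³
  (p³) · q = p³q

Answer: p³q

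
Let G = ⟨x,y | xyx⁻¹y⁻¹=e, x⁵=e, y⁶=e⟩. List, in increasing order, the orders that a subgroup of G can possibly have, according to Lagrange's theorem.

|G| = 30 = 2 · 3 · 5. By Lagrange's theorem the order of any subgroup divides 30; the divisors of 30 are 1, 2, 3, 5, 6, 10, 15, 30.

Answer: 1, 2, 3, 5, 6, 10, 15, 30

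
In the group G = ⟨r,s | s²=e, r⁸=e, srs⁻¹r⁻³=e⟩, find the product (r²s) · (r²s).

Compute (r²s) · (r²s) by multiplying left to right and reducing via the relations at each step:
  (r²s) · r² = s
  s · s = e

Answer: e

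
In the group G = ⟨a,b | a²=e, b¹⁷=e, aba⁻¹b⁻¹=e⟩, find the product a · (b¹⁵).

Compute a · (b¹⁵) by multiplying left to right and reducing via the relations at each step:
  a · b¹⁵ = ab¹⁵

Answer: ab¹⁵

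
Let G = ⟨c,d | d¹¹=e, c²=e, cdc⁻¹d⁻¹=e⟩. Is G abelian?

Each pair of generators commutes: c·d = cd = d·c. Since the generators pairwise commute, every element of G commutes with every other, so G is abelian.

Answer: Yes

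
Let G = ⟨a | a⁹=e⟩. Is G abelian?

G has a single generator, so G is cyclic and hence abelian.

Answer: Yes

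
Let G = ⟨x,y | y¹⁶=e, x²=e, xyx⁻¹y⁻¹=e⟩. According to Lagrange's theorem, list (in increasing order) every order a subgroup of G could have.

|G| = 32 = 2⁵. By Lagrange's theorem the order of any subgroup divides 32; the divisors of 32 are 1, 2, 4, 8, 16, 32.

Answer: 1, 2, 4, 8, 16, 32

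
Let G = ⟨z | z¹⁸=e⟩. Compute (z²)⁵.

Compute successive powers of (z²), reducing at each step:
  (z²)²: (z²) · z² = z⁴
  (z²)³: (z⁴) · z² = z⁶
  (z²)⁴: (z⁶) · z² = z⁸
  (z²)⁵: (z⁸) · z² = z¹⁰

Answer: z¹⁰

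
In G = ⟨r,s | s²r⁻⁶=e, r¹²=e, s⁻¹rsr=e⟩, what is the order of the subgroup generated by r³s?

|⟨r³s⟩| equals the order of r³s. Compute successive powers until reaching e:
  (r³s)¹ = r³s, (r³s)² = r⁶, (r³s)³ = r³s⁻¹, (r³s)⁴ = e.
The smallest positive k with (r³s)ᵏ = e is 4, so |⟨r³s⟩| = 4.

Answer: 4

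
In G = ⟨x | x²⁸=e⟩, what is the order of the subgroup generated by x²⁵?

|⟨x²⁵⟩| equals the order of x²⁵. Compute successive powers until reaching e:
  (x²⁵)¹ = x²⁵, (x²⁵)² = x²², (x²⁵)³ = x¹⁹, (x²⁵)⁴ = x¹⁶, (x²⁵)⁵ = x¹³, (x²⁵)⁶ = x¹⁰, (x²⁵)⁷ = x⁷, (x²⁵)⁸ = x⁴, (x²⁵)⁹ = x, (x²⁵)¹⁰ = x²⁶, (x²⁵)¹¹ = x²³, (x²⁵)¹² = x²⁰, (x²⁵)¹³ = x¹⁷, (x²⁵)¹⁴ = x¹⁴, (x²⁵)¹⁵ = x¹¹, (x²⁵)¹⁶ = x⁸, (x²⁵)¹⁷ = x⁵, (x²⁵)¹⁸ = x², (x²⁵)¹⁹ = x²⁷, (x²⁵)²⁰ = x²⁴, (x²⁵)²¹ = x²¹, (x²⁵)²² = x¹⁸, (x²⁵)²³ = x¹⁵, (x²⁵)²⁴ = x¹², (x²⁵)²⁵ = x⁹, (x²⁵)²⁶ = x⁶, (x²⁵)²⁷ = x³, (x²⁵)²⁸ = e.
The smallest positive k with (x²⁵)ᵏ = e is 28, so |⟨x²⁵⟩| = 28.

Answer: 28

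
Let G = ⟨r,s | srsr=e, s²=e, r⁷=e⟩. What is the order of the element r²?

Compute successive powers until reaching e:
  (r²)¹ = r², (r²)² = r⁴, (r²)³ = r⁶, (r²)⁴ = r, (r²)⁵ = r³, (r²)⁶ = r⁵, (r²)⁷ = e.
The smallest positive k with (r²)ᵏ = e is 7.

Answer: 7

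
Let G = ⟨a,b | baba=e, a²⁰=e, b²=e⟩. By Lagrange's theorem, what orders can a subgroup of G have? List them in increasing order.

|G| = 40 = 2³ · 5. By Lagrange's theorem the order of any subgroup divides 40; the divisors of 40 are 1, 2, 4, 5, 8, 10, 20, 40.

Answer: 1, 2, 4, 5, 8, 10, 20, 40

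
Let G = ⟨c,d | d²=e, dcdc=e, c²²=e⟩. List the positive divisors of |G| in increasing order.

|G| = 44 = 2² · 11. By Lagrange's theorem the order of any subgroup divides 44; the divisors of 44 are 1, 2, 4, 11, 22, 44.

Answer: 1, 2, 4, 11, 22, 44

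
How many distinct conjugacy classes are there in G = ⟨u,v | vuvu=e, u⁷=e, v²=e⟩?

The conjugacy classes (representative and size) are:
  [e] (size 1), [u⁶] (size 2), [u⁵] (size 2), [u⁴] (size 2), [uv] (size 7).
Class equation: 1 + 2 + 2 + 2 + 7 = 14 = |G|. So G has 5 conjugacy classes.

Answer: 5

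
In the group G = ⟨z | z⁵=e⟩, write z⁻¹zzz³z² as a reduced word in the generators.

Multiply left to right, reducing at each step:
  (z⁴) · z = e
  e · z = z
  z · z³ = z⁴
  (z⁴) · z² = z

Answer: z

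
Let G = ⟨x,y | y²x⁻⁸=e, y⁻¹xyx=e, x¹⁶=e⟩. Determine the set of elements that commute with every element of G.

An element z ∈ Z(G) iff z commutes with every generator.
For example x⁸ is central: (x⁸)·x = x⁹ = x·(x⁸); (x⁸)·y = y⁻¹ = y·(x⁸).
Whereas x ∉ Z(G) since x·y = xy ≠ x⁷y⁻¹ = y·x.
Checking each of the 32 elements this way gives Z(G) = {e, x⁸}, of order 2.

Answer: {e, x⁸}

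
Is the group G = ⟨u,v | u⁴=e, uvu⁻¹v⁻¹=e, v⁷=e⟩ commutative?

Each pair of generators commutes: u·v = uv = v·u. Since the generators pairwise commute, every element of G commutes with every other, so G is abelian.

Answer: Yes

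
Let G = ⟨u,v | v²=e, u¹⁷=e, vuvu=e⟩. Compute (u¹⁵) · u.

Compute (u¹⁵) · u by multiplying left to right and reducing via the relations at each step:
  (u¹⁵) · u = u¹⁶

Answer: u¹⁶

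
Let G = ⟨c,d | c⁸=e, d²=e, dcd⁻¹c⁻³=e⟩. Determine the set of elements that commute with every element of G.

An element z ∈ Z(G) iff z commutes with every generator.
For example c⁴ is central: (c⁴)·c = c⁵ = c·(c⁴); (c⁴)·d = c⁴d = d·(c⁴).
Whereas c ∉ Z(G) since c·d = cd ≠ c³d = d·c.
Checking each of the 16 elements this way gives Z(G) = {e, c⁴}, of order 2.

Answer: {e, c⁴}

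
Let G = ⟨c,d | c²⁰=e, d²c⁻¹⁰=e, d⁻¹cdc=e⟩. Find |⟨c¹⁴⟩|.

|⟨c¹⁴⟩| equals the order of c¹⁴. Compute successive powers until reaching e:
  (c¹⁴)¹ = c¹⁴, (c¹⁴)² = c⁸, (c¹⁴)³ = c², (c¹⁴)⁴ = c¹⁶, (c¹⁴)⁵ = c¹⁰, (c¹⁴)⁶ = c⁴, (c¹⁴)⁷ = c¹⁸, (c¹⁴)⁸ = c¹², (c¹⁴)⁹ = c⁶, (c¹⁴)¹⁰ = e.
The smallest positive k with (c¹⁴)ᵏ = e is 10, so |⟨c¹⁴⟩| = 10.

Answer: 10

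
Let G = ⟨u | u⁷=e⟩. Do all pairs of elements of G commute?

G has a single generator, so G is cyclic and hence abelian.

Answer: Yes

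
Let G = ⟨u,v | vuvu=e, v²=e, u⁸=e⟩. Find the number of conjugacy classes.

The conjugacy classes (representative and size) are:
  [e] (size 1), [u] (size 2), [u⁶] (size 2), [u³] (size 2), [u⁴] (size 1), [v] (size 4), [u⁵v] (size 4).
Class equation: 1 + 2 + 2 + 2 + 1 + 4 + 4 = 16 = |G|. So G has 7 conjugacy classes.

Answer: 7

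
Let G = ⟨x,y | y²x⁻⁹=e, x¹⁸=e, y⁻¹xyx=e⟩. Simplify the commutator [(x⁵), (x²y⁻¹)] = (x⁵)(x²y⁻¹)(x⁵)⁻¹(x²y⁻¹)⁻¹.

[(x⁵), (x²y⁻¹)] = (x⁵)·(x²y⁻¹)·(x⁵)⁻¹·(x²y⁻¹)⁻¹.
  (x⁵) · (x²y⁻¹) = x⁷y⁻¹
  (x⁷y⁻¹) · (x¹³) = x³y
  (x³y) · (x²y) = x¹⁰

Answer: x¹⁰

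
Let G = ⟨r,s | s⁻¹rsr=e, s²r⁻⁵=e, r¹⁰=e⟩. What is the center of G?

An element z ∈ Z(G) iff z commutes with every generator.
For example r⁵ is central: (r⁵)·r = r⁶ = r·(r⁵); (r⁵)·s = s⁻¹ = s·(r⁵).
Whereas r ∉ Z(G) since r·s = rs ≠ r⁴s⁻¹ = s·r.
Checking each of the 20 elements this way gives Z(G) = {e, r⁵}, of order 2.

Answer: {e, r⁵}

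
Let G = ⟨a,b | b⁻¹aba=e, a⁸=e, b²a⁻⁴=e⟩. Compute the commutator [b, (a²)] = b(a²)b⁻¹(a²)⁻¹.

[b, (a²)] = b·(a²)·b⁻¹·(a²)⁻¹.
  b · (a²) = a²b⁻¹
  (a²b⁻¹) · (b⁻¹) = a⁶
  (a⁶) · (a⁶) = a⁴

Answer: a⁴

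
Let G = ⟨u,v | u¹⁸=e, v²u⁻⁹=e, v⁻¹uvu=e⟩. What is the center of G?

An element z ∈ Z(G) iff z commutes with every generator.
For example u⁹ is central: (u⁹)·u = u¹⁰ = u·(u⁹); (u⁹)·v = v⁻¹ = v·(u⁹).
Whereas u ∉ Z(G) since u·v = uv ≠ u⁸v⁻¹ = v·u.
Checking each of the 36 elements this way gives Z(G) = {e, u⁹}, of order 2.

Answer: {e, u⁹}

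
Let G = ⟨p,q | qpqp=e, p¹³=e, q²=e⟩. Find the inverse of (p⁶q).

The order of (p⁶q) is 2 (smallest k with (p⁶q)ᵏ = e), so (p⁶q)⁻¹ = (p⁶q)¹ = p⁶q.
Check: (p⁶q) · (p⁶q) → (p⁶q) · p⁶ = q;   q · q = e, giving e as required.

Answer: p⁶q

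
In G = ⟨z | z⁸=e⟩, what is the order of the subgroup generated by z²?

|⟨z²⟩| equals the order of z². Compute successive powers until reaching e:
  (z²)¹ = z², (z²)² = z⁴, (z²)³ = z⁶, (z²)⁴ = e.
The smallest positive k with (z²)ᵏ = e is 4, so |⟨z²⟩| = 4.

Answer: 4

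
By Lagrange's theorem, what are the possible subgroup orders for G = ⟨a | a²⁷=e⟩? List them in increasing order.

|G| = 27 = 3³. By Lagrange's theorem the order of any subgroup divides 27; the divisors of 27 are 1, 3, 9, 27.

Answer: 1, 3, 9, 27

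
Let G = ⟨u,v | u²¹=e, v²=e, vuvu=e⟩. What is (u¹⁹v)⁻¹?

The order of (u¹⁹v) is 2 (smallest k with (u¹⁹v)ᵏ = e), so (u¹⁹v)⁻¹ = (u¹⁹v)¹ = u¹⁹v.
Check: (u¹⁹v) · (u¹⁹v) → (u¹⁹v) · u¹⁹ = v;   v · v = e, giving e as required.

Answer: u¹⁹v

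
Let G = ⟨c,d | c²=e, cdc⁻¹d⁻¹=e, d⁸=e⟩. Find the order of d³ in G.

Compute successive powers until reaching e:
  (d³)¹ = d³, (d³)² = d⁶, (d³)³ = d, (d³)⁴ = d⁴, (d³)⁵ = d⁷, (d³)⁶ = d², (d³)⁷ = d⁵, (d³)⁸ = e.
The smallest positive k with (d³)ᵏ = e is 8.

Answer: 8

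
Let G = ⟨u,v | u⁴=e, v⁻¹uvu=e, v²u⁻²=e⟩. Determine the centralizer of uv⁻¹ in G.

⟨uv⁻¹⟩ ⊆ C_G(uv⁻¹) since powers of uv⁻¹ commute with uv⁻¹; so |C_G(uv⁻¹)| ≥ |⟨uv⁻¹⟩| = 4.
By orbit–stabilizer, |C_G(uv⁻¹)| = |G| / |conj. class of uv⁻¹| = 8 / 2 = 4.
The 4 elements commuting with uv⁻¹ are {e, u², uv, uv⁻¹}.

Answer: {e, u², uv, uv⁻¹}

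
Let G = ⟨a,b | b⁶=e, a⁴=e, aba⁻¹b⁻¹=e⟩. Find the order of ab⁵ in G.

Compute successive powers until reaching e:
  (ab⁵)¹ = ab⁵, (ab⁵)² = a²b⁴, (ab⁵)³ = a³b³, (ab⁵)⁴ = b², (ab⁵)⁵ = ab, (ab⁵)⁶ = a², (ab⁵)⁷ = a³b⁵, (ab⁵)⁸ = b⁴, (ab⁵)⁹ = ab³, (ab⁵)¹⁰ = a²b², (ab⁵)¹¹ = a³b, (ab⁵)¹² = e.
The smallest positive k with (ab⁵)ᵏ = e is 12.

Answer: 12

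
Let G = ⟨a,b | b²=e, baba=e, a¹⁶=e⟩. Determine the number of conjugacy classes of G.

The conjugacy classes (representative and size) are:
  [e] (size 1), [a¹⁵] (size 2), [a²] (size 2), [a³] (size 2), [a¹²] (size 2), [a⁵] (size 2), [a⁶] (size 2), [a⁷] (size 2), [a⁸] (size 1), [a²b] (size 8), [a¹⁵b] (size 8).
Class equation: 1 + 2 + 2 + 2 + 2 + 2 + 2 + 2 + 1 + 8 + 8 = 32 = |G|. So G has 11 conjugacy classes.

Answer: 11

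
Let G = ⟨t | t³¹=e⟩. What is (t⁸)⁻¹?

The order of (t⁸) is 31 (smallest k with (t⁸)ᵏ = e), so (t⁸)⁻¹ = (t⁸)³⁰ = t²³.
Check: (t⁸) · (t²³) → (t⁸) · t²³ = e, giving e as required.

Answer: t²³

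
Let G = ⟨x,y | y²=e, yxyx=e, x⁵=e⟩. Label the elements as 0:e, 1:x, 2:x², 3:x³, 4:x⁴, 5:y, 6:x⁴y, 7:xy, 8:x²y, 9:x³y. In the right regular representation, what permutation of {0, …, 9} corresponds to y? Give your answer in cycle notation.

(0 5)(1 7)(2 8)(3 9)(4 6)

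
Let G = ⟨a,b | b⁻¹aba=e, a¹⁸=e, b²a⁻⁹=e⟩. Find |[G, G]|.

G' = [G, G] is generated by all commutators. The generator-pair commutators are: [a, b] = a².
The subgroup they normally generate is {e, a², a⁴, a⁶, a⁸, a¹⁰, a¹², a¹⁴, a¹⁶}, of order 9.
Check: |G/G'| = 36/9 = 4 is the order of the abelianisation.

Answer: 9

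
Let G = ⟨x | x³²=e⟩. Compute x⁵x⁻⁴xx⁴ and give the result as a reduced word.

Multiply left to right, reducing at each step:
  (x⁵) · x⁻⁴ = x
  x · x = x²
  (x²) · x⁴ = x⁶

Answer: x⁶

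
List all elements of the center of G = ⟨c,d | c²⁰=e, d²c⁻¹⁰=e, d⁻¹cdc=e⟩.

An element z ∈ Z(G) iff z commutes with every generator.
For example c¹⁰ is central: (c¹⁰)·c = c¹¹ = c·(c¹⁰); (c¹⁰)·d = d⁻¹ = d·(c¹⁰).
Whereas c ∉ Z(G) since c·d = cd ≠ c⁹d⁻¹ = d·c.
Checking each of the 40 elements this way gives Z(G) = {e, c¹⁰}, of order 2.

Answer: {e, c¹⁰}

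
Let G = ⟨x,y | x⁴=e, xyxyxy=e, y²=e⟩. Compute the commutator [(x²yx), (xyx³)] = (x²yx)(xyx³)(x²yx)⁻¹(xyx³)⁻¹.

[(x²yx), (xyx³)] = (x²yx)·(xyx³)·(x²yx)⁻¹·(xyx³)⁻¹.
  (x²yx) · (xyx³) = x³yx²y
  (x³yx²y) · (x³yx²) = y
  y · (xyx³) = x³yx²

Answer: x³yx²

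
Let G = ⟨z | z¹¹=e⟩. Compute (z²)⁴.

Compute successive powers of (z²), reducing at each step:
  (z²)²: (z²) · z² = z⁴
  (z²)³: (z⁴) · z² = z⁶
  (z²)⁴: (z⁶) · z² = z⁸

Answer: z⁸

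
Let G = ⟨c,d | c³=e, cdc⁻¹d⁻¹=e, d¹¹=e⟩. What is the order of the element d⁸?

Compute successive powers until reaching e:
  (d⁸)¹ = d⁸, (d⁸)² = d⁵, (d⁸)³ = d², (d⁸)⁴ = d¹⁰, (d⁸)⁵ = d⁷, (d⁸)⁶ = d⁴, (d⁸)⁷ = d, (d⁸)⁸ = d⁹, (d⁸)⁹ = d⁶, (d⁸)¹⁰ = d³, (d⁸)¹¹ = e.
The smallest positive k with (d⁸)ᵏ = e is 11.

Answer: 11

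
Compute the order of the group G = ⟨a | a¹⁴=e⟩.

G is generated by a single element, so G is cyclic. The relator gives a¹⁴ = e and no smaller power is forced to be e, so the 14 powers {a, e, a², a³, a⁴, a⁵, a⁶, a⁷, a⁸, a⁹, a¹², a¹³, a¹¹, a¹⁰} are distinct. Hence |G| = 14.

Answer: 14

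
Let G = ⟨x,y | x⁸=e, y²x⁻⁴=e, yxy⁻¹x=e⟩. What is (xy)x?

Compute (xy) · x by multiplying left to right and reducing via the relations at each step:
  (xy) · x = y

Answer: y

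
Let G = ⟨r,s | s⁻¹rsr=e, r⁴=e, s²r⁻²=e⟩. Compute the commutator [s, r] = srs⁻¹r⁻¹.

[s, r] = s·r·s⁻¹·r⁻¹.
  s · r = rs⁻¹
  (rs⁻¹) · (s⁻¹) = r³
  (r³) · (r³) = r²

Answer: r²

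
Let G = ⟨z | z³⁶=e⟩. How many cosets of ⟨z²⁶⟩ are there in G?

First find ord(z²⁶) by computing successive powers:
  (z²⁶)¹ = z²⁶, (z²⁶)² = z¹⁶, (z²⁶)³ = z⁶, (z²⁶)⁴ = z³², (z²⁶)⁵ = z²², (z²⁶)⁶ = z¹², (z²⁶)⁷ = z², (z²⁶)⁸ = z²⁸, (z²⁶)⁹ = z¹⁸, (z²⁶)¹⁰ = z⁸, (z²⁶)¹¹ = z³⁴, (z²⁶)¹² = z²⁴, (z²⁶)¹³ = z¹⁴, (z²⁶)¹⁴ = z⁴, (z²⁶)¹⁵ = z³⁰, (z²⁶)¹⁶ = z²⁰, (z²⁶)¹⁷ = z¹⁰, (z²⁶)¹⁸ = e.
So |⟨z²⁶⟩| = ord(z²⁶) = 18. With |G| = 36, by Lagrange [G : ⟨z²⁶⟩] = 36/18 = 2.

Answer: 2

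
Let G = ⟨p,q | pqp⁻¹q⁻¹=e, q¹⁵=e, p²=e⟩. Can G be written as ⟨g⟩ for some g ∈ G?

|G| = 30. The element pq has order 30 (its powers give 30 distinct elements), so ⟨pq⟩ = G and G is cyclic.

Answer: Yes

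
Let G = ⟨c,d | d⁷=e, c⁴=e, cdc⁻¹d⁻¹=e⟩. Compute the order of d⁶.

Compute successive powers until reaching e:
  (d⁶)¹ = d⁶, (d⁶)² = d⁵, (d⁶)³ = d⁴, (d⁶)⁴ = d³, (d⁶)⁵ = d², (d⁶)⁶ = d, (d⁶)⁷ = e.
The smallest positive k with (d⁶)ᵏ = e is 7.

Answer: 7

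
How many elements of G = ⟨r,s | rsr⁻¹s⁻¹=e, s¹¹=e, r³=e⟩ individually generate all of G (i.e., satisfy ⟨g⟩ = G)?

G is cyclic of order 33. An element generates G iff its order is 33, and a cyclic group of order 33 has exactly φ(33) = 20 such elements.

Answer: 20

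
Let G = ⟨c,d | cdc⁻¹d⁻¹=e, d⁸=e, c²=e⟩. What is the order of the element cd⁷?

Compute successive powers until reaching e:
  (cd⁷)¹ = cd⁷, (cd⁷)² = d⁶, (cd⁷)³ = cd⁵, (cd⁷)⁴ = d⁴, (cd⁷)⁵ = cd³, (cd⁷)⁶ = d², (cd⁷)⁷ = cd, (cd⁷)⁸ = e.
The smallest positive k with (cd⁷)ᵏ = e is 8.

Answer: 8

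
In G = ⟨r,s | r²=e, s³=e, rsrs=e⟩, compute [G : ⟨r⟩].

First find ord(r) by computing successive powers:
  r¹ = r, r² = e.
So |⟨r⟩| = ord(r) = 2. With |G| = 6, by Lagrange [G : ⟨r⟩] = 6/2 = 3.

Answer: 3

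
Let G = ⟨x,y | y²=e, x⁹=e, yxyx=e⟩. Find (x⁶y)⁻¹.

The order of (x⁶y) is 2 (smallest k with (x⁶y)ᵏ = e), so (x⁶y)⁻¹ = (x⁶y)¹ = x⁶y.
Check: (x⁶y) · (x⁶y) → (x⁶y) · x⁶ = y;   y · y = e, giving e as required.

Answer: x⁶y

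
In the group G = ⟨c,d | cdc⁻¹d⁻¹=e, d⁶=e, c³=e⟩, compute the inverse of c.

The order of c is 3 (smallest k with cᵏ = e), so c⁻¹ = c² = c².
Check: c · (c²) → c · c² = e, giving e as required.

Answer: c²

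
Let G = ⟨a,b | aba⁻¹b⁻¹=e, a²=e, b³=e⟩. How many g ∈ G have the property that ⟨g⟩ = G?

G is cyclic of order 6. An element generates G iff its order is 6, and a cyclic group of order 6 has exactly φ(6) = 2 such elements.

Answer: 2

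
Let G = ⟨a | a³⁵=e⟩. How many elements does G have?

G is generated by a single element, so G is cyclic. The relator gives a³⁵ = e and no smaller power is forced to be e, so the 35 powers {a, e, a², a³, a⁴, a⁵, a⁶, a⁷, a⁸, a⁹, a²², a²³, a²¹, a²⁰, a²⁴, a²⁵, a²⁶, a²⁷, a²⁸, a²⁹, a³², a³³, a³¹, a³⁰, a³⁴, a¹², a¹³, a¹¹, a¹⁰, a¹⁴, a¹⁵, a¹⁶, a¹⁷, a¹⁸, a¹⁹} are distinct. Hence |G| = 35.

Answer: 35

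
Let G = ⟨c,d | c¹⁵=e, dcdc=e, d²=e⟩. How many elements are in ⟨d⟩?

|⟨d⟩| equals the order of d. Compute successive powers until reaching e:
  d¹ = d, d² = e.
The smallest positive k with dᵏ = e is 2, so |⟨d⟩| = 2.

Answer: 2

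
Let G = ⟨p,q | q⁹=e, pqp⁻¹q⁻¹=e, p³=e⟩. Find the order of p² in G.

Compute successive powers until reaching e:
  (p²)¹ = p², (p²)² = p, (p²)³ = e.
The smallest positive k with (p²)ᵏ = e is 3.

Answer: 3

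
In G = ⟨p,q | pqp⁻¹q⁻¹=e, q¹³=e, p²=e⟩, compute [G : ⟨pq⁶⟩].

First find ord(pq⁶) by computing successive powers:
  (pq⁶)¹ = pq⁶, (pq⁶)² = q¹², (pq⁶)³ = pq⁵, (pq⁶)⁴ = q¹¹, (pq⁶)⁵ = pq⁴, (pq⁶)⁶ = q¹⁰, (pq⁶)⁷ = pq³, (pq⁶)⁸ = q⁹, (pq⁶)⁹ = pq², (pq⁶)¹⁰ = q⁸, (pq⁶)¹¹ = pq, (pq⁶)¹² = q⁷, (pq⁶)¹³ = p, (pq⁶)¹⁴ = q⁶, (pq⁶)¹⁵ = pq¹², (pq⁶)¹⁶ = q⁵, (pq⁶)¹⁷ = pq¹¹, (pq⁶)¹⁸ = q⁴, (pq⁶)¹⁹ = pq¹⁰, (pq⁶)²⁰ = q³, (pq⁶)²¹ = pq⁹, (pq⁶)²² = q², (pq⁶)²³ = pq⁸, (pq⁶)²⁴ = q, (pq⁶)²⁵ = pq⁷, (pq⁶)²⁶ = e.
So |⟨pq⁶⟩| = ord(pq⁶) = 26. With |G| = 26, by Lagrange [G : ⟨pq⁶⟩] = 26/26 = 1.

Answer: 1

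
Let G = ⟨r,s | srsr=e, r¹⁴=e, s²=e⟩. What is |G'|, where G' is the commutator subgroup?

G' = [G, G] is generated by all commutators. The generator-pair commutators are: [r, s] = r².
The subgroup they normally generate is {e, r², r⁴, r⁶, r⁸, r¹⁰, r¹²}, of order 7.
Check: |G/G'| = 28/7 = 4 is the order of the abelianisation.

Answer: 7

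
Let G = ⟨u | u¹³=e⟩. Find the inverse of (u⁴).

The order of (u⁴) is 13 (smallest k with (u⁴)ᵏ = e), so (u⁴)⁻¹ = (u⁴)¹² = u⁹.
Check: (u⁴) · (u⁹) → (u⁴) · u⁹ = e, giving e as required.

Answer: u⁹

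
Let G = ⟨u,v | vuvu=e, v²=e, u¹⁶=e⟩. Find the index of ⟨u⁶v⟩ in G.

First find ord(u⁶v) by computing successive powers:
  (u⁶v)¹ = u⁶v, (u⁶v)² = e.
So |⟨u⁶v⟩| = ord(u⁶v) = 2. With |G| = 32, by Lagrange [G : ⟨u⁶v⟩] = 32/2 = 16.

Answer: 16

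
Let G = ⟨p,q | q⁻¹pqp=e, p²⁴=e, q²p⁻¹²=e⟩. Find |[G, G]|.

G' = [G, G] is generated by all commutators. The generator-pair commutators are: [p, q] = p².
The subgroup they normally generate is {e, p², p⁴, p⁶, p⁸, p¹⁰, p¹², p¹⁴, p¹⁶, p¹⁸, p²⁰, p²²}, of order 12.
Check: |G/G'| = 48/12 = 4 is the order of the abelianisation.

Answer: 12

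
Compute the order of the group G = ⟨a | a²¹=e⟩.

G is generated by a single element, so G is cyclic. The relator gives a²¹ = e and no smaller power is forced to be e, so the 21 powers {a, e, a², a³, a⁴, a⁵, a⁶, a⁷, a⁸, a⁹, a²⁰, a¹², a¹³, a¹¹, a¹⁰, a¹⁴, a¹⁵, a¹⁶, a¹⁷, a¹⁸, a¹⁹} are distinct. Hence |G| = 21.

Answer: 21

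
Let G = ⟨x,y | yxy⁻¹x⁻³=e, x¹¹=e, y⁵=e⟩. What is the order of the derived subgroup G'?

G' = [G, G] is generated by all commutators. The generator-pair commutators are: [x, y] = x⁹.
The subgroup they normally generate is {e, x, x², x³, x⁴, x⁵, x⁶, x⁷, x⁸, x⁹, x¹⁰}, of order 11.
Check: |G/G'| = 55/11 = 5 is the order of the abelianisation.

Answer: 11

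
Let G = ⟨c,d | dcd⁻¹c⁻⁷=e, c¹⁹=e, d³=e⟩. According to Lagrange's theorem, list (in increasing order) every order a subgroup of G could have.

|G| = 57 = 3 · 19. By Lagrange's theorem the order of any subgroup divides 57; the divisors of 57 are 1, 3, 19, 57.

Answer: 1, 3, 19, 57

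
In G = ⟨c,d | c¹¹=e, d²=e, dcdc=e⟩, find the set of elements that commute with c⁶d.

⟨c⁶d⟩ ⊆ C_G(c⁶d) since powers of c⁶d commute with c⁶d; so |C_G(c⁶d)| ≥ |⟨c⁶d⟩| = 2.
By orbit–stabilizer, |C_G(c⁶d)| = |G| / |conj. class of c⁶d| = 22 / 11 = 2.
The 2 elements commuting with c⁶d are {e, c⁶d}.

Answer: {e, c⁶d}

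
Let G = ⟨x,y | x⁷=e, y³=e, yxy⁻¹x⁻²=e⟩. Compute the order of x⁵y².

Compute successive powers until reaching e:
  (x⁵y²)¹ = x⁵y², (x⁵y²)² = x⁴y, (x⁵y²)³ = e.
The smallest positive k with (x⁵y²)ᵏ = e is 3.

Answer: 3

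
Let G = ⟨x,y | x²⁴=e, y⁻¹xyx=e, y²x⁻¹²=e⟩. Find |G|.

Enumerate words in the generators, reducing via the relations: the distinct elements are
  {e, x, y, xy, x², x³, x⁴, x⁵, x⁶, x⁷, x⁸, x⁹, x²y, x²², x²³, x²¹, x²⁰, x³y, x¹², x¹³, x¹¹, x¹⁰, x¹⁴, x¹⁵, x¹⁶, x¹⁷, x¹⁸, x¹⁹, x⁴y, x⁵y, x⁶y, x⁷y, x⁸y, x⁹y, y⁻¹, xy⁻¹, x¹¹y, x¹⁰y, x²y⁻¹, x³y⁻¹, x⁴y⁻¹, x⁵y⁻¹, x⁶y⁻¹, x⁷y⁻¹, x⁸y⁻¹, x⁹y⁻¹, x¹¹y⁻¹, x¹⁰y⁻¹}.
No further products give new elements, so |G| = 48.

Answer: 48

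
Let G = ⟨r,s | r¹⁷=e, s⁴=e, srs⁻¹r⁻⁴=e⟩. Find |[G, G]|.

G' = [G, G] is generated by all commutators. The generator-pair commutators are: [r, s] = r¹⁴.
The subgroup they normally generate is {e, r, r², r³, r⁴, r⁵, r⁶, r⁷, r⁸, r⁹, r¹⁰, r¹¹, r¹², r¹³, r¹⁴, r¹⁵, r¹⁶}, of order 17.
Check: |G/G'| = 68/17 = 4 is the order of the abelianisation.

Answer: 17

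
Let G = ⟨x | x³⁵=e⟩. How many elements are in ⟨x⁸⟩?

|⟨x⁸⟩| equals the order of x⁸. Compute successive powers until reaching e:
  (x⁸)¹ = x⁸, (x⁸)² = x¹⁶, (x⁸)³ = x²⁴, (x⁸)⁴ = x³², (x⁸)⁵ = x⁵, (x⁸)⁶ = x¹³, (x⁸)⁷ = x²¹, (x⁸)⁸ = x²⁹, (x⁸)⁹ = x², (x⁸)¹⁰ = x¹⁰, (x⁸)¹¹ = x¹⁸, (x⁸)¹² = x²⁶, (x⁸)¹³ = x³⁴, (x⁸)¹⁴ = x⁷, (x⁸)¹⁵ = x¹⁵, (x⁸)¹⁶ = x²³, (x⁸)¹⁷ = x³¹, (x⁸)¹⁸ = x⁴, (x⁸)¹⁹ = x¹², (x⁸)²⁰ = x²⁰, (x⁸)²¹ = x²⁸, (x⁸)²² = x, (x⁸)²³ = x⁹, (x⁸)²⁴ = x¹⁷, (x⁸)²⁵ = x²⁵, (x⁸)²⁶ = x³³, (x⁸)²⁷ = x⁶, (x⁸)²⁸ = x¹⁴, (x⁸)²⁹ = x²², (x⁸)³⁰ = x³⁰, (x⁸)³¹ = x³, (x⁸)³² = x¹¹, (x⁸)³³ = x¹⁹, (x⁸)³⁴ = x²⁷, (x⁸)³⁵ = e.
The smallest positive k with (x⁸)ᵏ = e is 35, so |⟨x⁸⟩| = 35.

Answer: 35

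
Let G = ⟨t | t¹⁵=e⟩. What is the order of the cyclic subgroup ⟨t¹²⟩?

|⟨t¹²⟩| equals the order of t¹². Compute successive powers until reaching e:
  (t¹²)¹ = t¹², (t¹²)² = t⁹, (t¹²)³ = t⁶, (t¹²)⁴ = t³, (t¹²)⁵ = e.
The smallest positive k with (t¹²)ᵏ = e is 5, so |⟨t¹²⟩| = 5.

Answer: 5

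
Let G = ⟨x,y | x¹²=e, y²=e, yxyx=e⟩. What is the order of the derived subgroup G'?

G' = [G, G] is generated by all commutators. The generator-pair commutators are: [x, y] = x².
The subgroup they normally generate is {e, x², x⁴, x⁶, x⁸, x¹⁰}, of order 6.
Check: |G/G'| = 24/6 = 4 is the order of the abelianisation.

Answer: 6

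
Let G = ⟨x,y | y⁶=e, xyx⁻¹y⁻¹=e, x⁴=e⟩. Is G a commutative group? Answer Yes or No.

Each pair of generators commutes: x·y = xy = y·x. Since the generators pairwise commute, every element of G commutes with every other, so G is abelian.

Answer: Yes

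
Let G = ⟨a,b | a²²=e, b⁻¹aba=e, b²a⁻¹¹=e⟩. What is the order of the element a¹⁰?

Compute successive powers until reaching e:
  (a¹⁰)¹ = a¹⁰, (a¹⁰)² = a²⁰, (a¹⁰)³ = a⁸, (a¹⁰)⁴ = a¹⁸, (a¹⁰)⁵ = a⁶, (a¹⁰)⁶ = a¹⁶, (a¹⁰)⁷ = a⁴, (a¹⁰)⁸ = a¹⁴, (a¹⁰)⁹ = a², (a¹⁰)¹⁰ = a¹², (a¹⁰)¹¹ = e.
The smallest positive k with (a¹⁰)ᵏ = e is 11.

Answer: 11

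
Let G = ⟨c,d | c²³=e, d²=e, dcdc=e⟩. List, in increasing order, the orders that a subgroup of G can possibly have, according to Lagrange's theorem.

|G| = 46 = 2 · 23. By Lagrange's theorem the order of any subgroup divides 46; the divisors of 46 are 1, 2, 23, 46.

Answer: 1, 2, 23, 46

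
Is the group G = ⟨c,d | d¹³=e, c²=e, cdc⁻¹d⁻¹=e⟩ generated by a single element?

|G| = 26. The element cd has order 26 (its powers give 26 distinct elements), so ⟨cd⟩ = G and G is cyclic.

Answer: Yes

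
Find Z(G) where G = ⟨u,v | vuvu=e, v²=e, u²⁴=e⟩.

An element z ∈ Z(G) iff z commutes with every generator.
For example u¹² is central: (u¹²)·u = u¹³ = u·(u¹²); (u¹²)·v = u¹²v = v·(u¹²).
Whereas u ∉ Z(G) since u·v = uv ≠ u²³v = v·u.
Checking each of the 48 elements this way gives Z(G) = {e, u¹²}, of order 2.

Answer: {e, u¹²}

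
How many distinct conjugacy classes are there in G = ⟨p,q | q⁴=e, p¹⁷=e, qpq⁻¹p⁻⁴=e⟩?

The conjugacy classes (representative and size) are:
  [e] (size 1), [p⁴] (size 4), [p²] (size 4), [p⁵] (size 4), [p¹¹] (size 4), [p⁷q] (size 17), [p³q²] (size 17), [p⁹q³] (size 17).
Class equation: 1 + 4 + 4 + 4 + 4 + 17 + 17 + 17 = 68 = |G|. So G has 8 conjugacy classes.

Answer: 8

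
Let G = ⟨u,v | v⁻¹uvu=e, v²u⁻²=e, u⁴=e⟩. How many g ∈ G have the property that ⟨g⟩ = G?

⟨g⟩ = G would require ord(g) = |G| = 8, but the maximum element order in G is 4 < 8. So G is not cyclic and no single element generates it: the count is 0.

Answer: 0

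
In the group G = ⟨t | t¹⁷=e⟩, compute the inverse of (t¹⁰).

The order of (t¹⁰) is 17 (smallest k with (t¹⁰)ᵏ = e), so (t¹⁰)⁻¹ = (t¹⁰)¹⁶ = t⁷.
Check: (t¹⁰) · (t⁷) → (t¹⁰) · t⁷ = e, giving e as required.

Answer: t⁷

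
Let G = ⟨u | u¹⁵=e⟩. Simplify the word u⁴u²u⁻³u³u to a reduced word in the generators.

Multiply left to right, reducing at each step:
  (u⁴) · u² = u⁶
  (u⁶) · u⁻³ = u³
  (u³) · u³ = u⁶
  (u⁶) · u = u⁷

Answer: u⁷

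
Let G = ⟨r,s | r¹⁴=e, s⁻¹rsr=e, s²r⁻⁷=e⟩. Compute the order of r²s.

Compute successive powers until reaching e:
  (r²s)¹ = r²s, (r²s)² = r⁷, (r²s)³ = r²s⁻¹, (r²s)⁴ = e.
The smallest positive k with (r²s)ᵏ = e is 4.

Answer: 4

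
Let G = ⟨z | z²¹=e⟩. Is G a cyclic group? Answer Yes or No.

|G| = 21. The element z has order 21 (its powers give 21 distinct elements), so ⟨z⟩ = G and G is cyclic.

Answer: Yes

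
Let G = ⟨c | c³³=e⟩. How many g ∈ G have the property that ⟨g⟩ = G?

G is cyclic of order 33. An element generates G iff its order is 33, and a cyclic group of order 33 has exactly φ(33) = 20 such elements.

Answer: 20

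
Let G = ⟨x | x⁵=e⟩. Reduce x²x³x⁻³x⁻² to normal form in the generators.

Multiply left to right, reducing at each step:
  (x²) · x³ = e
  e · x⁻³ = x²
  (x²) · x⁻² = e

Answer: e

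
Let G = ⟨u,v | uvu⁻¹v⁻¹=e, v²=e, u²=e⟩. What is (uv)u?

Compute (uv) · u by multiplying left to right and reducing via the relations at each step:
  (uv) · u = v

Answer: v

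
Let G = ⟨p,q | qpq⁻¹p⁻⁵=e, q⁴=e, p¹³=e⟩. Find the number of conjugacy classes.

The conjugacy classes (representative and size) are:
  [e] (size 1), [p] (size 4), [p²] (size 4), [p⁹] (size 4), [p¹²q] (size 13), [p⁴q²] (size 13), [p¹²q³] (size 13).
Class equation: 1 + 4 + 4 + 4 + 13 + 13 + 13 = 52 = |G|. So G has 7 conjugacy classes.

Answer: 7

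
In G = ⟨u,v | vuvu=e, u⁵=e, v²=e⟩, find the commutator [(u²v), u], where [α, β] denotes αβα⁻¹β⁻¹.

[(u²v), u] = (u²v)·u·(u²v)⁻¹·u⁻¹.
  (u²v) · u = uv
  (uv) · (u²v) = u⁴
  (u⁴) · (u⁴) = u³

Answer: u³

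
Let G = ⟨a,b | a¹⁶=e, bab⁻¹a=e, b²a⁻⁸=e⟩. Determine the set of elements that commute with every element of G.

An element z ∈ Z(G) iff z commutes with every generator.
For example a⁸ is central: (a⁸)·a = a⁹ = a·(a⁸); (a⁸)·b = b⁻¹ = b·(a⁸).
Whereas a ∉ Z(G) since a·b = ab ≠ a⁷b⁻¹ = b·a.
Checking each of the 32 elements this way gives Z(G) = {e, a⁸}, of order 2.

Answer: {e, a⁸}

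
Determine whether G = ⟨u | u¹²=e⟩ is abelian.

G has a single generator, so G is cyclic and hence abelian.

Answer: Yes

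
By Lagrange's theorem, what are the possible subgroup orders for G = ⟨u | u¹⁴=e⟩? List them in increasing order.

|G| = 14 = 2 · 7. By Lagrange's theorem the order of any subgroup divides 14; the divisors of 14 are 1, 2, 7, 14.

Answer: 1, 2, 7, 14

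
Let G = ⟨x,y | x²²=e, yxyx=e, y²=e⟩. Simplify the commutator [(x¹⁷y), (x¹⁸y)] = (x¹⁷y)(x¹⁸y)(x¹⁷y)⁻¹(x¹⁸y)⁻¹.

[(x¹⁷y), (x¹⁸y)] = (x¹⁷y)·(x¹⁸y)·(x¹⁷y)⁻¹·(x¹⁸y)⁻¹.
  (x¹⁷y) · (x¹⁸y) = x²¹
  (x²¹) · (x¹⁷y) = x¹⁶y
  (x¹⁶y) · (x¹⁸y) = x²⁰

Answer: x²⁰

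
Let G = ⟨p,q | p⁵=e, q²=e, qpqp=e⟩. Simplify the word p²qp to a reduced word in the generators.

Multiply left to right, reducing at each step:
  (p²) · q = p²q
  (p²q) · p = pq

Answer: pq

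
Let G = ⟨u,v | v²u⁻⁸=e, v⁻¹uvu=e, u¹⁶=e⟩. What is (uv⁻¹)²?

Compute successive powers of (uv⁻¹), reducing at each step:
  (uv⁻¹)²: (uv⁻¹) · u = v⁻¹;   (v⁻¹) · v⁻¹ = u⁸

Answer: u⁸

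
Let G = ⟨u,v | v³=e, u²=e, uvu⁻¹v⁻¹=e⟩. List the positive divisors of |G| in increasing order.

|G| = 6 = 2 · 3. By Lagrange's theorem the order of any subgroup divides 6; the divisors of 6 are 1, 2, 3, 6.

Answer: 1, 2, 3, 6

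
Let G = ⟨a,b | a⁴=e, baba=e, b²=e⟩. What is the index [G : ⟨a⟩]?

First find ord(a) by computing successive powers:
  a¹ = a, a² = a², a³ = a³, a⁴ = e.
So |⟨a⟩| = ord(a) = 4. With |G| = 8, by Lagrange [G : ⟨a⟩] = 8/4 = 2.

Answer: 2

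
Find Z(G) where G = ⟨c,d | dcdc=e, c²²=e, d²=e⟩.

An element z ∈ Z(G) iff z commutes with every generator.
For example c¹¹ is central: (c¹¹)·c = c¹² = c·(c¹¹); (c¹¹)·d = c¹¹d = d·(c¹¹).
Whereas c ∉ Z(G) since c·d = cd ≠ c²¹d = d·c.
Checking each of the 44 elements this way gives Z(G) = {e, c¹¹}, of order 2.

Answer: {e, c¹¹}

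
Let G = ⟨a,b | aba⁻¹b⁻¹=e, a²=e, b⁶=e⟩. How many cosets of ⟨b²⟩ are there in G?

First find ord(b²) by computing successive powers:
  (b²)¹ = b², (b²)² = b⁴, (b²)³ = e.
So |⟨b²⟩| = ord(b²) = 3. With |G| = 12, by Lagrange [G : ⟨b²⟩] = 12/3 = 4.

Answer: 4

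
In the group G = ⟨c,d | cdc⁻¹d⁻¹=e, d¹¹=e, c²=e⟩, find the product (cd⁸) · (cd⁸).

Compute (cd⁸) · (cd⁸) by multiplying left to right and reducing via the relations at each step:
  (cd⁸) · c = d⁸
  (d⁸) · d⁸ = d⁵

Answer: d⁵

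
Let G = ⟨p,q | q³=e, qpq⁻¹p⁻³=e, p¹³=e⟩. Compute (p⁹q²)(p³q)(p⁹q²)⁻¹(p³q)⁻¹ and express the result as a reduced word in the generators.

[(p⁹q²), (p³q)] = (p⁹q²)·(p³q)·(p⁹q²)⁻¹·(p³q)⁻¹.
  (p⁹q²) · (p³q) = p¹⁰
  (p¹⁰) · (p¹²q) = p⁹q
  (p⁹q) · (p¹²q²) = p⁶

Answer: p⁶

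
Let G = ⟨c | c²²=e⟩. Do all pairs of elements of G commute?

G has a single generator, so G is cyclic and hence abelian.

Answer: Yes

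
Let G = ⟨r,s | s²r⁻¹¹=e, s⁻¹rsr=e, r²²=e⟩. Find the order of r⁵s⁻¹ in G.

Compute successive powers until reaching e:
  (r⁵s⁻¹)¹ = r⁵s⁻¹, (r⁵s⁻¹)² = r¹¹, (r⁵s⁻¹)³ = r⁵s, (r⁵s⁻¹)⁴ = e.
The smallest positive k with (r⁵s⁻¹)ᵏ = e is 4.

Answer: 4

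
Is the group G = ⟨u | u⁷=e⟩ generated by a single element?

|G| = 7. The element u has order 7 (its powers give 7 distinct elements), so ⟨u⟩ = G and G is cyclic.

Answer: Yes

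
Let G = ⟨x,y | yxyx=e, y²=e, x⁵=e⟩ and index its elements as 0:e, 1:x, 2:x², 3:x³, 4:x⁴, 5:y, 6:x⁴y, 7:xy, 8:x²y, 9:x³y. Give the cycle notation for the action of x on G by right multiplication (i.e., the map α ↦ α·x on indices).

(0 1 2 3 4)(5 6 9 8 7)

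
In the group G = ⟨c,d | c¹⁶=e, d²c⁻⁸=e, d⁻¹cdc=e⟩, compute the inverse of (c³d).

The order of (c³d) is 4 (smallest k with (c³d)ᵏ = e), so (c³d)⁻¹ = (c³d)³ = c³d⁻¹.
Check: (c³d) · (c³d⁻¹) → (c³d) · c³ = d;   d · d⁻¹ = e, giving e as required.

Answer: c³d⁻¹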